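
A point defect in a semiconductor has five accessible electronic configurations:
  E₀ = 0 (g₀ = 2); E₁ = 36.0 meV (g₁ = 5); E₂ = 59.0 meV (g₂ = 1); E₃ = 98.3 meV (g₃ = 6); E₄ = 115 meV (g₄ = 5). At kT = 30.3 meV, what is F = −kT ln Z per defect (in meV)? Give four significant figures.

Eᵢ/kT = 0, 1.18812, 1.94719, 3.24422, 3.79538.
Z = Σ gᵢe^(−Eᵢ/kT) = 2·e^(−0) + 5·e^(−1.18812) + 1·e^(−1.94719) + 6·e^(−3.24422) + 5·e^(−3.79538) = 2.00000 + 1.52397 + 0.142674 + 0.233994 + 0.112372 = 4.01301.
F = −kT ln Z = −30.3 × ln(4.01301) = −30.3 × 1.38954 = -42.10 meV.

-42.10 meV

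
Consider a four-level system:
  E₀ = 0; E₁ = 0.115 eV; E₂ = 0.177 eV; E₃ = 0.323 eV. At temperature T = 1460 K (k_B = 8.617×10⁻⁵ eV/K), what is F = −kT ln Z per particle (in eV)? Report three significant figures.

k_BT = 8.617×10⁻⁵ × 1460 K = 0.12581 eV.
Eᵢ/kT = 0, 0.91408, 1.4069, 2.5674.
Z = Σ e^(−Eᵢ/kT) = e^(−0) + e^(−0.91408) + e^(−1.4069) + e^(−2.5674) = 1.0000 + 0.40089 + 0.24490 + 0.076735 = 1.7225.
F = −kT ln Z = −0.12581 × ln(1.7225) = −0.12581 × 0.54378 = -0.0684 eV.

-0.0684 eV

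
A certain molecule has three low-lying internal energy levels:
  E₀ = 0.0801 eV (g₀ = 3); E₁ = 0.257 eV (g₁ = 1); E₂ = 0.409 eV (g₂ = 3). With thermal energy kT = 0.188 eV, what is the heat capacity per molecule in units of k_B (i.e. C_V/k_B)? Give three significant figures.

0.389

Eᵢ/kT = 0.42606, 1.3670, 2.1755.
Z = Σ gᵢe^(−Eᵢ/kT) = 3·e^(−0.42606) + 1·e^(−1.3670) + 3·e^(−2.1755) = 1.9592 + 0.25487 + 0.34065 = 2.5547.
⟨E⟩ = 0.14161 eV, ⟨E²⟩ = 0.033815 eV².
C_V/k_B = (⟨E²⟩ − ⟨E⟩²)/(kT)² = (0.033815 − 0.020053)/0.035344 = 0.389.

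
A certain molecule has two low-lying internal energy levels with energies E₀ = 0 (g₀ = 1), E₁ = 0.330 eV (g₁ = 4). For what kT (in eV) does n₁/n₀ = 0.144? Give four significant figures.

n₁/n₀ = (g₁/g₀) exp[−(E₁−E₀)/kT] = 0.144.
⇒ (E₁−E₀)/kT = ln((4/1)/0.144) = ln(27.7778) = 3.32424.
kT = 0.330 eV / 3.32424 = 0.09927 eV.

0.09927 eV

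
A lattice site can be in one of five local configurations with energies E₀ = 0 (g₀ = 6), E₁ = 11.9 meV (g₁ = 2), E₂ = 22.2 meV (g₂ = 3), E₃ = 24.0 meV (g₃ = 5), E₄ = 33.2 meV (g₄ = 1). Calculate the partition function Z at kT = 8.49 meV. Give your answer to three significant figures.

Eᵢ/kT = 0, 1.4016, 2.6148, 2.8269, 3.9105.
Z = Σ gᵢe^(−Eᵢ/kT) = 6·e^(−0) + 2·e^(−1.4016) + 3·e^(−2.6148) + 5·e^(−2.8269) + 1·e^(−3.9105) = 6.0000 + 0.49241 + 0.21955 + 0.29598 + 0.020030 = 7.0280.

Z = 7.03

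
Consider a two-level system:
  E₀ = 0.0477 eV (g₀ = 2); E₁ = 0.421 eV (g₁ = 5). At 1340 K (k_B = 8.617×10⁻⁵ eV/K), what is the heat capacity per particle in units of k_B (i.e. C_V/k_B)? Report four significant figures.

0.8539

k_BT = 8.617×10⁻⁵ × 1340 K = 0.115468 eV.
Eᵢ/kT = 0.413101, 3.64603.
Z = Σ gᵢe^(−Eᵢ/kT) = 2·e^(−0.413101) + 5·e^(−3.64603) = 1.32319 + 0.130473 = 1.45366.
⟨E⟩ = 0.0812056 eV, ⟨E²⟩ = 0.0179793 eV².
C_V/k_B = (⟨E²⟩ − ⟨E⟩²)/(kT)² = (0.0179793 − 0.00659435)/0.0133329 = 0.8539.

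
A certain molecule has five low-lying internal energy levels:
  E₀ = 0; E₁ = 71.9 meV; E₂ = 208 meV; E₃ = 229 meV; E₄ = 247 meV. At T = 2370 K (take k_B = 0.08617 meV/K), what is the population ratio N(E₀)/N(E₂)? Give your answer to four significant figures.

2.769

k_BT = 0.08617 × 2370 K = 204.223 meV.
n₀/n₂ = exp[−(E₀−E₂)/kT] = exp(−(-208 meV)/(204.223 meV)) = exp(1.01849) = 2.769.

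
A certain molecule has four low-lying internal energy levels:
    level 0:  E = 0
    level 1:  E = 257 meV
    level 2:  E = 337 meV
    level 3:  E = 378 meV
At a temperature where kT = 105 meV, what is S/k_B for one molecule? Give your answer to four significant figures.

Eᵢ/kT = 0, 2.44762, 3.20952, 3.60000.
Z = Σ e^(−Eᵢ/kT) = e^(−0) + e^(−2.44762) + e^(−3.20952) + e^(−3.60000) = 1.00000 + 0.0864992 + 0.0403760 + 0.0273237 = 1.15420.
⟨E⟩ = Σ EᵢPᵢ = 39.9977 meV.
S/k_B = ln Z + ⟨E⟩/kT = ln(1.15420) + 39.9977/105 = 0.143407 + 0.380930 = 0.5243.

0.5243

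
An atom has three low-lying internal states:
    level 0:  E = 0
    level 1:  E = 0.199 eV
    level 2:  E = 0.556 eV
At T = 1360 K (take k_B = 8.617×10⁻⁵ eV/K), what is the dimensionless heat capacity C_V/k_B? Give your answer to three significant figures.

0.520

k_BT = 8.617×10⁻⁵ × 1360 K = 0.11719 eV.
Eᵢ/kT = 0, 1.6981, 4.7444.
Z = Σ e^(−Eᵢ/kT) = e^(−0) + e^(−1.6981) + e^(−4.7444) = 1.0000 + 0.18303 + 0.0087003 = 1.1917.
⟨E⟩ = 0.034623 eV, ⟨E²⟩ = 0.0083391 eV².
C_V/k_B = (⟨E²⟩ − ⟨E⟩²)/(kT)² = (0.0083391 − 0.0011988)/0.013733 = 0.520.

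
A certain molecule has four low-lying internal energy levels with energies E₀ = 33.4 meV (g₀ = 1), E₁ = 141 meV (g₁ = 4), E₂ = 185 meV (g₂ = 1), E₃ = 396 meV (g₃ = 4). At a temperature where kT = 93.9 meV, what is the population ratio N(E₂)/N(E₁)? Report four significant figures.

0.1565

n₂/n₁ = (g₂/g₁) exp[−(E₂−E₁)/kT] = (1/4) × exp(−(44 meV)/(93.9 meV)) = (1/4) × exp(-0.468584) = 0.1565.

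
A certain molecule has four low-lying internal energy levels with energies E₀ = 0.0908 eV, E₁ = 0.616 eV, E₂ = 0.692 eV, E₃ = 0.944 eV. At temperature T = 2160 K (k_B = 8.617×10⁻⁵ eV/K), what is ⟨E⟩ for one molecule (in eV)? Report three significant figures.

0.148 eV

k_BT = 8.617×10⁻⁵ × 2160 K = 0.18613 eV.
Eᵢ/kT = 0.48783, 3.3095, 3.7178, 5.0717.
Z = Σ e^(−Eᵢ/kT) = e^(−0.48783) + e^(−3.3095) + e^(−3.7178) + e^(−5.0717) = 0.61396 + 0.036534 + 0.024287 + 0.0062717 = 0.68105.
⟨E⟩ = Σ Eᵢ e^(−Eᵢ/kT) / Z = (0.0908·0.61396 + 0.616·0.036534 + 0.692·0.024287 + 0.944·0.0062717) / 0.68105 = 0.148 eV.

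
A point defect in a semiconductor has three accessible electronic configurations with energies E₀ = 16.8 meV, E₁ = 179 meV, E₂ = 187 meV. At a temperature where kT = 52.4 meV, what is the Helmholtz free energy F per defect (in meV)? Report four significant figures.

12.57 meV

Eᵢ/kT = 0.320611, 3.41603, 3.56870.
Z = Σ e^(−Eᵢ/kT) = e^(−0.320611) + e^(−3.41603) + e^(−3.56870) = 0.725705 + 0.0328426 + 0.0281925 = 0.786740.
F = −kT ln Z = −52.4 × ln(0.786740) = −52.4 × -0.239857 = 12.57 meV.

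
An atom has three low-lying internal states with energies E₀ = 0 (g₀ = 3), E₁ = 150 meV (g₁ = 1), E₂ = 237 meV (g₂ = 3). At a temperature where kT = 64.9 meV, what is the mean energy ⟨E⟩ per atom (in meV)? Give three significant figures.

10.5 meV

Eᵢ/kT = 0, 2.3112, 3.6518.
Z = Σ gᵢe^(−Eᵢ/kT) = 3·e^(−0) + 1·e^(−2.3112) + 3·e^(−3.6518) = 3.0000 + 0.099142 + 0.077833 = 3.1770.
⟨E⟩ = Σ Eᵢ gᵢe^(−Eᵢ/kT) / Z = (0·3.0000 + 150·0.099142 + 237·0.077833) / 3.1770 = 10.5 meV.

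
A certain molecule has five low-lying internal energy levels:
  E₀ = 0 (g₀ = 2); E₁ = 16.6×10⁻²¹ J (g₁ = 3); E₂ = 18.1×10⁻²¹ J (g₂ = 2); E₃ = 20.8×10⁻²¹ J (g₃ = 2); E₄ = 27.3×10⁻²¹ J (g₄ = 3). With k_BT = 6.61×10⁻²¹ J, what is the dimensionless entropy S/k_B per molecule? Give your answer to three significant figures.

1.49

Eᵢ/kT = 0, 2.5113, 2.7383, 3.1467, 4.1301.
Z = Σ gᵢe^(−Eᵢ/kT) = 2·e^(−0) + 3·e^(−2.5113) + 2·e^(−2.7383) + 2·e^(−3.1467) + 3·e^(−4.1301) = 2.0000 + 0.24349 + 0.12936 + 0.085988 + 0.048244 = 2.5071.
⟨E⟩ = Σ EᵢPᵢ = 3.7848 ×10⁻²¹ J.
S/k_B = ln Z + ⟨E⟩/kT = ln(2.5071) + 3.7848/6.61 = 0.91913 + 0.57259 = 1.49.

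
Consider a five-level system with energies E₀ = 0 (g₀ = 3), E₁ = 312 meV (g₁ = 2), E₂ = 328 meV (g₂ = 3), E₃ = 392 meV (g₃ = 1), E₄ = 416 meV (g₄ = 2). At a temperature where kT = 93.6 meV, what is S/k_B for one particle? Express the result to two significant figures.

1.4

Eᵢ/kT = 0, 3.333, 3.504, 4.188, 4.444.
Z = Σ gᵢe^(−Eᵢ/kT) = 3·e^(−0) + 2·e^(−3.333) + 3·e^(−3.504) + 1·e^(−4.188) + 2·e^(−4.444) = 3.000 + 0.07137 + 0.09023 + 0.01518 + 0.02350 = 3.200.
⟨E⟩ = Σ EᵢPᵢ = 21.12 meV.
S/k_B = ln Z + ⟨E⟩/kT = ln(3.200) + 21.12/93.6 = 1.163 + 0.2256 = 1.4.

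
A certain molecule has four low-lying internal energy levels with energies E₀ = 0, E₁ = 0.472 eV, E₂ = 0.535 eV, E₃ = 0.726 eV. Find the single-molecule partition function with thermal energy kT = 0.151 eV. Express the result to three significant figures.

Eᵢ/kT = 0, 3.1258, 3.5430, 4.8079.
Z = Σ e^(−Eᵢ/kT) = e^(−0) + e^(−3.1258) + e^(−3.5430) + e^(−4.8079) = 1.0000 + 0.043902 + 0.028926 + 0.0081650 = 1.0810.

Z = 1.08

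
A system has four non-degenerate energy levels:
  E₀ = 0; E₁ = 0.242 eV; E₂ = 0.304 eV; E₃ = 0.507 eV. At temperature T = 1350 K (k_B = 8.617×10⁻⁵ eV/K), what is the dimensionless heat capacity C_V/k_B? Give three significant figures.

k_BT = 8.617×10⁻⁵ × 1350 K = 0.11633 eV.
Eᵢ/kT = 0, 2.0803, 2.6133, 4.3583.
Z = Σ e^(−Eᵢ/kT) = e^(−0) + e^(−2.0803) + e^(−2.6133) + e^(−4.3583) = 1.0000 + 0.12489 + 0.073292 + 0.012800 = 1.2110.
⟨E⟩ = 0.048715 eV, ⟨E²⟩ = 0.014350 eV².
C_V/k_B = (⟨E²⟩ − ⟨E⟩²)/(kT)² = (0.014350 − 0.0023732)/0.013533 = 0.885.

0.885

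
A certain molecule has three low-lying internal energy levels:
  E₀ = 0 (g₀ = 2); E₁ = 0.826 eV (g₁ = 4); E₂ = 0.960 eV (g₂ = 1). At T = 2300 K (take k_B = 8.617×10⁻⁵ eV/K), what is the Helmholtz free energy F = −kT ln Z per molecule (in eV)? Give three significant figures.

-0.144 eV

k_BT = 8.617×10⁻⁵ × 2300 K = 0.19819 eV.
Eᵢ/kT = 0, 4.1677, 4.8438.
Z = Σ gᵢe^(−Eᵢ/kT) = 2·e^(−0) + 4·e^(−4.1677) + 1·e^(−4.8438) = 2.0000 + 0.061951 + 0.0078771 = 2.0698.
F = −kT ln Z = −0.19819 × ln(2.0698) = −0.19819 × 0.72745 = -0.144 eV.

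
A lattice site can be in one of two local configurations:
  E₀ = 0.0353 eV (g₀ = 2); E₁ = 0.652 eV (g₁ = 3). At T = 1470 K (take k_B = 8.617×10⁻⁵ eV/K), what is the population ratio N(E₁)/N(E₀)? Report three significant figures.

0.0115

k_BT = 8.617×10⁻⁵ × 1470 K = 0.12667 eV.
n₁/n₀ = (g₁/g₀) exp[−(E₁−E₀)/kT] = (3/2) × exp(−(0.6167 eV)/(0.12667 eV)) = (3/2) × exp(-4.8686) = 0.0115.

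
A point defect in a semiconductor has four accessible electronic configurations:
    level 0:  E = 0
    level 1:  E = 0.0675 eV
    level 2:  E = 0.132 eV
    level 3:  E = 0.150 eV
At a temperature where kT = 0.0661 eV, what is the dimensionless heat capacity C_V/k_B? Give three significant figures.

Eᵢ/kT = 0, 1.0212, 1.9970, 2.2693.
Z = Σ e^(−Eᵢ/kT) = e^(−0) + e^(−1.0212) + e^(−1.9970) + e^(−2.2693) = 1.0000 + 0.36016 + 0.13574 + 0.10338 = 1.5993.
⟨E⟩ = 0.036100 eV, ⟨E²⟩ = 0.0039593 eV².
C_V/k_B = (⟨E²⟩ − ⟨E⟩²)/(kT)² = (0.0039593 − 0.0013032)/0.0043692 = 0.608.

0.608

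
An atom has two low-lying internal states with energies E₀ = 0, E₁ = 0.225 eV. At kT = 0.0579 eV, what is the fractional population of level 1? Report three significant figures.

0.0201

Eᵢ/kT = 0, 3.8860.
Z = Σ e^(−Eᵢ/kT) = e^(−0) + e^(−3.8860) = 1.0000 + 0.020527 = 1.0205.
P₁ = e^(−E₁/kT) / Z = 0.020527/1.0205 = 0.0201.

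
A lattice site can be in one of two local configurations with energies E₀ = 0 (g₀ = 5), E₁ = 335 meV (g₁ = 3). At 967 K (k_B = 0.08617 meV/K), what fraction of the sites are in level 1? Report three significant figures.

0.0107

k_BT = 0.08617 × 967 K = 83.326 meV.
Eᵢ/kT = 0, 4.0204.
Z = Σ gᵢe^(−Eᵢ/kT) = 5·e^(−0) + 3·e^(−4.0204) = 5.0000 + 0.053837 = 5.0538.
P₁ = g₁ e^(−E₁/kT) / Z = 0.053837/5.0538 = 0.0107.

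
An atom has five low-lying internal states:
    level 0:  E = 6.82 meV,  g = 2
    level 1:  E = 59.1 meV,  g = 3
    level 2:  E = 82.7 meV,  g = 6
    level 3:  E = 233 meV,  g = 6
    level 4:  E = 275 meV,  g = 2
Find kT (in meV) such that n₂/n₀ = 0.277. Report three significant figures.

n₂/n₀ = (g₂/g₀) exp[−(E₂−E₀)/kT] = 0.277.
⇒ (E₂−E₀)/kT = ln((6/2)/0.277) = ln(10.830) = 2.3823.
kT = 75.88 meV / 2.3823 = 31.9 meV.

31.9 meV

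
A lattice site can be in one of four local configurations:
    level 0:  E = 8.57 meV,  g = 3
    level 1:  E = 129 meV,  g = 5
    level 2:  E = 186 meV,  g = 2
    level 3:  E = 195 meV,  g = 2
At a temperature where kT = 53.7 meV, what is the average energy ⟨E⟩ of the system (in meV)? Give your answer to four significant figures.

32.72 meV

Eᵢ/kT = 0.159590, 2.40223, 3.46369, 3.63128.
Z = Σ gᵢe^(−Eᵢ/kT) = 3·e^(−0.159590) + 5·e^(−2.40223) + 2·e^(−3.46369) + 2·e^(−3.63128) = 2.55748 + 0.452579 + 0.0626280 + 0.0529645 = 3.12565.
⟨E⟩ = Σ Eᵢ gᵢe^(−Eᵢ/kT) / Z = (8.57·2.55748 + 129·0.452579 + 186·0.0626280 + 195·0.0529645) / 3.12565 = 32.72 meV.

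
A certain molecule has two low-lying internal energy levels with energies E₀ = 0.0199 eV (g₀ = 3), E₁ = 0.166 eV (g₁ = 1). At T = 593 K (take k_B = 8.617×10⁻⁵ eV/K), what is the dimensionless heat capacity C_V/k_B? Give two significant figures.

k_BT = 8.617×10⁻⁵ × 593 K = 0.05110 eV.
Eᵢ/kT = 0.3894, 3.249.
Z = Σ gᵢe^(−Eᵢ/kT) = 3·e^(−0.3894) + 1·e^(−3.249) = 2.032 + 0.03881 = 2.071.
⟨E⟩ = 0.02264 eV, ⟨E²⟩ = 0.0009049 eV².
C_V/k_B = (⟨E²⟩ − ⟨E⟩²)/(kT)² = (0.0009049 − 0.0005126)/0.002611 = 0.15.

0.15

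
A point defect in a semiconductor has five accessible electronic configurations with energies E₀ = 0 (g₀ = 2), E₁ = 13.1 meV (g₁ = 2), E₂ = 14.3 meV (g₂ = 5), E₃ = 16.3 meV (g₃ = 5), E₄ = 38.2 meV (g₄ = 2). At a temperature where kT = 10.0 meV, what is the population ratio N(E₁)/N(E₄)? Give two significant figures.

12

n₁/n₄ = (g₁/g₄) exp[−(E₁−E₄)/kT] = (2/2) × exp(−(-25.1 meV)/(10.0 meV)) = (2/2) × exp(2.510) = 12.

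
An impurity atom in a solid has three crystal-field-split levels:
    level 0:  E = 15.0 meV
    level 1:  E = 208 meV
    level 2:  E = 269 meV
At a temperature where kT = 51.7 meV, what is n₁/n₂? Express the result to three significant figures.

n₁/n₂ = exp[−(E₁−E₂)/kT] = exp(−(-61 meV)/(51.7 meV)) = exp(1.1799) = 3.25.

3.25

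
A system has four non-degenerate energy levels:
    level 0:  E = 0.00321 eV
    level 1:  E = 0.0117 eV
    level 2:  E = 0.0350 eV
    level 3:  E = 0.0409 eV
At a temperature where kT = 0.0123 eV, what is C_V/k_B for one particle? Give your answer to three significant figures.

Eᵢ/kT = 0.26098, 0.95122, 2.8455, 3.3252.
Z = Σ e^(−Eᵢ/kT) = e^(−0.26098) + e^(−0.95122) + e^(−2.8455) + e^(−3.3252) = 0.77030 + 0.38627 + 0.058105 + 0.035965 = 1.2506.
⟨E⟩ = 0.0083933 eV, ⟨E²⟩ = 0.00015365 eV².
C_V/k_B = (⟨E²⟩ − ⟨E⟩²)/(kT)² = (0.00015365 − 0.000070447)/0.00015129 = 0.550.

0.550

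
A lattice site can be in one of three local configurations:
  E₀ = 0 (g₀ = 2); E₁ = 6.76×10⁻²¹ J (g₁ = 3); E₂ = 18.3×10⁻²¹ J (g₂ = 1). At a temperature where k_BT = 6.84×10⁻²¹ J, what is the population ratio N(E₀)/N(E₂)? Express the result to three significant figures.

n₀/n₂ = (g₀/g₂) exp[−(E₀−E₂)/kT] = (2/1) × exp(−(-18.3 ×10⁻²¹ J)/(6.84 ×10⁻²¹ J)) = (2/1) × exp(2.6754) = 29.0.

29.0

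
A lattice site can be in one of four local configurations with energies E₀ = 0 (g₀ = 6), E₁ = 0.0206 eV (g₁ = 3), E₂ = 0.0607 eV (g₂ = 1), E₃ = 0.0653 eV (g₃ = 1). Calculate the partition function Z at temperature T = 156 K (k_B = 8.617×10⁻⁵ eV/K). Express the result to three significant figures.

Z = 6.67

k_BT = 8.617×10⁻⁵ × 156 K = 0.013443 eV.
Eᵢ/kT = 0, 1.5324, 4.5154, 4.8575.
Z = Σ gᵢe^(−Eᵢ/kT) = 6·e^(−0) + 3·e^(−1.5324) + 1·e^(−4.5154) + 1·e^(−4.8575) = 6.0000 + 0.64805 + 0.010939 + 0.0077699 = 6.6668.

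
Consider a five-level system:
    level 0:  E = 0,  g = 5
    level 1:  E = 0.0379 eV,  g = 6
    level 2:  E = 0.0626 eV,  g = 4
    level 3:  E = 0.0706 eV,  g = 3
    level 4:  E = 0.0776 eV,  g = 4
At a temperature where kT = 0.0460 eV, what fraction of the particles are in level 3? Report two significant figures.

0.064

Eᵢ/kT = 0, 0.8239, 1.361, 1.535, 1.687.
Z = Σ gᵢe^(−Eᵢ/kT) = 5·e^(−0) + 6·e^(−0.8239) + 4·e^(−1.361) + 3·e^(−1.535) + 4·e^(−1.687) = 5.000 + 2.632 + 1.026 + 0.6464 + 0.7403 = 10.04.
P₃ = g₃ e^(−E₃/kT) / Z = 0.6464/10.04 = 0.064.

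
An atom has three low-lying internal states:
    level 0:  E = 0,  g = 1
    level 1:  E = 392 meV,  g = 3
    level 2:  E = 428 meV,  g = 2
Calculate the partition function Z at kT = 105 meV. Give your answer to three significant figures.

Eᵢ/kT = 0, 3.7333, 4.0762.
Z = Σ gᵢe^(−Eᵢ/kT) = 1·e^(−0) + 3·e^(−3.7333) + 2·e^(−4.0762) = 1.0000 + 0.071741 + 0.033944 = 1.1057.

Z = 1.11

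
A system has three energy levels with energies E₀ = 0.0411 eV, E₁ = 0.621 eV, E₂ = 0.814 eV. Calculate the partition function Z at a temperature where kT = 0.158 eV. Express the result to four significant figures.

Eᵢ/kT = 0.260127, 3.93038, 5.15190.
Z = Σ e^(−Eᵢ/kT) = e^(−0.260127) + e^(−3.93038) + e^(−5.15190) = 0.770954 + 0.0196362 + 0.00578840 = 0.796379.

Z = 0.7964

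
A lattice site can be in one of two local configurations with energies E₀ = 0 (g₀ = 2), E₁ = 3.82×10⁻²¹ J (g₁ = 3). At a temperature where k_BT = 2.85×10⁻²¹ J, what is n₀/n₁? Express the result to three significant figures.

n₀/n₁ = (g₀/g₁) exp[−(E₀−E₁)/kT] = (2/3) × exp(−(-3.82 ×10⁻²¹ J)/(2.85 ×10⁻²¹ J)) = (2/3) × exp(1.3404) = 2.55.

2.55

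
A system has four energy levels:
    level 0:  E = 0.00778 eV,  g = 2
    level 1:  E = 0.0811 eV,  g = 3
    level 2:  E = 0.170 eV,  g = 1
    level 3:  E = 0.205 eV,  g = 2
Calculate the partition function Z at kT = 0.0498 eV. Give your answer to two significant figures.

Z = 2.4

Eᵢ/kT = 0.1562, 1.629, 3.414, 4.116.
Z = Σ gᵢe^(−Eᵢ/kT) = 2·e^(−0.1562) + 3·e^(−1.629) + 1·e^(−3.414) + 2·e^(−4.116) = 1.711 + 0.5884 + 0.03291 + 0.03262 = 2.365.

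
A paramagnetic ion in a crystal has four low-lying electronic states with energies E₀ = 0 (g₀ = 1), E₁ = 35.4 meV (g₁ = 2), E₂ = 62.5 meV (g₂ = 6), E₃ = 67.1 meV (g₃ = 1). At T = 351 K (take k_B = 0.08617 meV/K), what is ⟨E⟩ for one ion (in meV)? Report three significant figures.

k_BT = 0.08617 × 351 K = 30.246 meV.
Eᵢ/kT = 0, 1.1704, 2.0664, 2.2185.
Z = Σ gᵢe^(−Eᵢ/kT) = 1·e^(−0) + 2·e^(−1.1704) + 6·e^(−2.0664) + 1·e^(−2.2185) = 1.0000 + 0.62049 + 0.75985 + 0.10877 = 2.4891.
⟨E⟩ = Σ Eᵢ gᵢe^(−Eᵢ/kT) / Z = (0·1.0000 + 35.4·0.62049 + 62.5·0.75985 + 67.1·0.10877) / 2.4891 = 30.8 meV.

30.8 meV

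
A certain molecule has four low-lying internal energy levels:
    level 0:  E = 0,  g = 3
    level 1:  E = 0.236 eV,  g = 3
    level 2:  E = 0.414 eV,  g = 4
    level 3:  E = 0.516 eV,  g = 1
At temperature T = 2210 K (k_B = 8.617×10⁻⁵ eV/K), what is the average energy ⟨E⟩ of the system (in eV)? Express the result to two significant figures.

k_BT = 8.617×10⁻⁵ × 2210 K = 0.1904 eV.
Eᵢ/kT = 0, 1.239, 2.174, 2.710.
Z = Σ gᵢe^(−Eᵢ/kT) = 3·e^(−0) + 3·e^(−1.239) + 4·e^(−2.174) + 1·e^(−2.710) = 3.000 + 0.8690 + 0.4549 + 0.06654 = 4.390.
⟨E⟩ = Σ Eᵢ gᵢe^(−Eᵢ/kT) / Z = (0·3.000 + 0.236·0.8690 + 0.414·0.4549 + 0.516·0.06654) / 4.390 = 0.097 eV.

0.097 eV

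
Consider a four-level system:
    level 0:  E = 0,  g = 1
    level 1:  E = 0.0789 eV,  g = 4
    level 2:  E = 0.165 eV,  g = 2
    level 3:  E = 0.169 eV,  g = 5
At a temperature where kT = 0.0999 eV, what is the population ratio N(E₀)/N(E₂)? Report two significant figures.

n₀/n₂ = (g₀/g₂) exp[−(E₀−E₂)/kT] = (1/2) × exp(−(-0.165 eV)/(0.0999 eV)) = (1/2) × exp(1.652) = 2.6.

2.6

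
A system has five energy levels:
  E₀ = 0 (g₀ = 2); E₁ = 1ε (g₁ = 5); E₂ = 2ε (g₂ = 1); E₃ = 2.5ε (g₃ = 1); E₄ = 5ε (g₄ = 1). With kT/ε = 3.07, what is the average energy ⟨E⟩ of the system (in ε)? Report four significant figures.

0.9956 ε

Eᵢ/kT = 0, 0.325733, 0.651466, 0.814332, 1.62866.
Z = Σ gᵢe^(−Eᵢ/kT) = 2·e^(−0) + 5·e^(−0.325733) + 1·e^(−0.651466) + 1·e^(−0.814332) + 1·e^(−1.62866) = 2.00000 + 3.60999 + 0.521281 + 0.442935 + 0.196192 = 6.77040.
⟨E⟩ = Σ Eᵢ gᵢe^(−Eᵢ/kT) / Z = (0·2.00000 + 1·3.60999 + 2·0.521281 + 2.5·0.442935 + 5·0.196192) / 6.77040 = 0.9956 ε.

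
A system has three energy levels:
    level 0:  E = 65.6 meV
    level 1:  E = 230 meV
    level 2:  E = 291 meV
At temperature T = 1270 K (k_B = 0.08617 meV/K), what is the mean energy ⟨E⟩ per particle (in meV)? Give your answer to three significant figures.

114 meV

k_BT = 0.08617 × 1270 K = 109.44 meV.
Eᵢ/kT = 0.59942, 2.1016, 2.6590.
Z = Σ e^(−Eᵢ/kT) = e^(−0.59942) + e^(−2.1016) + e^(−2.6590) = 0.54913 + 0.12226 + 0.070018 = 0.74141.
⟨E⟩ = Σ Eᵢ e^(−Eᵢ/kT) / Z = (65.6·0.54913 + 230·0.12226 + 291·0.070018) / 0.74141 = 114 meV.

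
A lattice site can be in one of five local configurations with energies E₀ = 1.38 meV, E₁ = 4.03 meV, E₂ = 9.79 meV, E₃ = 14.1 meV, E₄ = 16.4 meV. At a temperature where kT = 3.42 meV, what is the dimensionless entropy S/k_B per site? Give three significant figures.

Eᵢ/kT = 0.40351, 1.1784, 2.8626, 4.1228, 4.7953.
Z = Σ e^(−Eᵢ/kT) = e^(−0.40351) + e^(−1.1784) + e^(−2.8626) + e^(−4.1228) + e^(−4.7953) = 0.66797 + 0.30777 + 0.057120 + 0.016199 + 0.0082685 = 1.0573.
⟨E⟩ = Σ EᵢPᵢ = 2.9181 meV.
S/k_B = ln Z + ⟨E⟩/kT = ln(1.0573) + 2.9181/3.42 = 0.055718 + 0.85325 = 0.909.

0.909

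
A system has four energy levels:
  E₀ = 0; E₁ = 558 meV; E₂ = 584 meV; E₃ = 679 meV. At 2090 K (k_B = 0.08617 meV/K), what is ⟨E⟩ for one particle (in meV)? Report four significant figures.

57.47 meV

k_BT = 0.08617 × 2090 K = 180.095 meV.
Eᵢ/kT = 0, 3.09836, 3.24273, 3.77023.
Z = Σ e^(−Eᵢ/kT) = e^(−0) + e^(−3.09836) + e^(−3.24273) + e^(−3.77023) = 1.00000 + 0.0451231 + 0.0390571 + 0.0230468 = 1.10723.
⟨E⟩ = Σ Eᵢ e^(−Eᵢ/kT) / Z = (0·1.00000 + 558·0.0451231 + 584·0.0390571 + 679·0.0230468) / 1.10723 = 57.47 meV.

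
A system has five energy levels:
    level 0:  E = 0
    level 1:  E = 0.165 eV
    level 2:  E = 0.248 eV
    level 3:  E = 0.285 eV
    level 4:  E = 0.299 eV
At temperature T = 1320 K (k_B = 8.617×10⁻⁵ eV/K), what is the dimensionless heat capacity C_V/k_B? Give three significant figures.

k_BT = 8.617×10⁻⁵ × 1320 K = 0.11374 eV.
Eᵢ/kT = 0, 1.4507, 2.1804, 2.5057, 2.6288.
Z = Σ e^(−Eᵢ/kT) = e^(−0) + e^(−1.4507) + e^(−2.1804) + e^(−2.5057) + e^(−2.6288) = 1.0000 + 0.23441 + 0.11300 + 0.081618 + 0.072165 = 1.5012.
⟨E⟩ = 0.074301 eV, ⟨E²⟩ = 0.017594 eV².
C_V/k_B = (⟨E²⟩ − ⟨E⟩²)/(kT)² = (0.017594 − 0.0055206)/0.012937 = 0.933.

0.933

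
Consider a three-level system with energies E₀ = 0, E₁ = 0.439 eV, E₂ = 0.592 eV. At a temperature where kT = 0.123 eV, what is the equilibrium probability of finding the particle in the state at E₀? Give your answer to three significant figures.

Eᵢ/kT = 0, 3.5691, 4.8130.
Z = Σ e^(−Eᵢ/kT) = e^(−0) + e^(−3.5691) + e^(−4.8130) = 1.0000 + 0.028181 + 0.0081235 = 1.0363.
P₀ = e^(−E₀/kT) / Z = 1.0000/1.0363 = 0.965.

0.965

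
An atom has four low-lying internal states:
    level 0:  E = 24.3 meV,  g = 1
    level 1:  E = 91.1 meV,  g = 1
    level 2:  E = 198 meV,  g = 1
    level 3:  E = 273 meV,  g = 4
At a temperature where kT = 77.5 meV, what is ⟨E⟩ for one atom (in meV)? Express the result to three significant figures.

Eᵢ/kT = 0.31355, 1.1755, 2.5548, 3.5226.
Z = Σ gᵢe^(−Eᵢ/kT) = 1·e^(−0.31355) + 1·e^(−1.1755) + 1·e^(−2.5548) + 4·e^(−3.5226) = 0.73085 + 0.30866 + 0.077708 + 0.11809 = 1.2353.
⟨E⟩ = Σ Eᵢ gᵢe^(−Eᵢ/kT) / Z = (24.3·0.73085 + 91.1·0.30866 + 198·0.077708 + 273·0.11809) / 1.2353 = 75.7 meV.

75.7 meV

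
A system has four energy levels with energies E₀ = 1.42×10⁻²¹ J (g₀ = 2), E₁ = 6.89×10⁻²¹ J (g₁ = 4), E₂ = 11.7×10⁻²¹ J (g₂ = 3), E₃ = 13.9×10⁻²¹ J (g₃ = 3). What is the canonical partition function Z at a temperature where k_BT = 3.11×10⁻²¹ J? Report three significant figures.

Eᵢ/kT = 0.45659, 2.2154, 3.7621, 4.4695.
Z = Σ gᵢe^(−Eᵢ/kT) = 2·e^(−0.45659) + 4·e^(−2.2154) + 3·e^(−3.7621) + 3·e^(−4.4695) = 1.2669 + 0.43644 + 0.069705 + 0.034359 = 1.8074.

Z = 1.81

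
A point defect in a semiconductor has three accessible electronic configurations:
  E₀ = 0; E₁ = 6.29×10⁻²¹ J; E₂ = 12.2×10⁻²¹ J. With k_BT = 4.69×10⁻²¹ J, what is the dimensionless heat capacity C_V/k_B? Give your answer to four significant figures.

Eᵢ/kT = 0, 1.34115, 2.60128.
Z = Σ e^(−Eᵢ/kT) = e^(−0) + e^(−1.34115) + e^(−2.60128) = 1.00000 + 0.261545 + 0.0741786 = 1.33572.
⟨E⟩ = 1.90916, ⟨E²⟩ = 16.0127.
C_V/k_B = (⟨E²⟩ − ⟨E⟩²)/(kT)² = (16.0127 − 3.64489)/21.9961 = 0.5623.

0.5623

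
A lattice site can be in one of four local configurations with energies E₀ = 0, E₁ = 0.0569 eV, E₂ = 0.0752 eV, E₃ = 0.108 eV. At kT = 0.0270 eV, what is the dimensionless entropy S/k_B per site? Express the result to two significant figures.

Eᵢ/kT = 0, 2.107, 2.785, 4.000.
Z = Σ e^(−Eᵢ/kT) = e^(−0) + e^(−2.107) + e^(−2.785) + e^(−4.000) = 1.000 + 0.1216 + 0.06173 + 0.01832 = 1.202.
⟨E⟩ = Σ EᵢPᵢ = 0.01126 eV.
S/k_B = ln Z + ⟨E⟩/kT = ln(1.202) + 0.01126/0.0270 = 0.1840 + 0.4170 = 0.60.

0.60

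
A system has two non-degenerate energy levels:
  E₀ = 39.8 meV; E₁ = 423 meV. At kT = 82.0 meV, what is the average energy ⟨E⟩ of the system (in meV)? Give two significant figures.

Eᵢ/kT = 0.4854, 5.159.
Z = Σ e^(−Eᵢ/kT) = e^(−0.4854) + e^(−5.159) = 0.6155 + 0.005747 = 0.6212.
⟨E⟩ = Σ Eᵢ e^(−Eᵢ/kT) / Z = (39.8·0.6155 + 423·0.005747) / 0.6212 = 43 meV.

43 meV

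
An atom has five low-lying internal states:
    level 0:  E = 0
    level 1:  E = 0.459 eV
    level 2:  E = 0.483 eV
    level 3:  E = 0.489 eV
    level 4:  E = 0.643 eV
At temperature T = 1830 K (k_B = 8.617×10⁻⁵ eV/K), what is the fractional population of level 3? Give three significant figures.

0.0387

k_BT = 8.617×10⁻⁵ × 1830 K = 0.15769 eV.
Eᵢ/kT = 0, 2.9108, 3.0630, 3.1010, 4.0776.
Z = Σ e^(−Eᵢ/kT) = e^(−0) + e^(−2.9108) + e^(−3.0630) + e^(−3.1010) + e^(−4.0776) = 1.0000 + 0.054432 + 0.046747 + 0.045004 + 0.016948 = 1.1631.
P₃ = e^(−E₃/kT) / Z = 0.045004/1.1631 = 0.0387.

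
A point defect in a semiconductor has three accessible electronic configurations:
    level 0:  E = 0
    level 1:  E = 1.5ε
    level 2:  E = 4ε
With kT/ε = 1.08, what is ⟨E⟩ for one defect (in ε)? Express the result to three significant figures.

Eᵢ/kT = 0, 1.3889, 3.7037.
Z = Σ e^(−Eᵢ/kT) = e^(−0) + e^(−1.3889) + e^(−3.7037) = 1.0000 + 0.24935 + 0.024632 = 1.2740.
⟨E⟩ = Σ Eᵢ e^(−Eᵢ/kT) / Z = (0·1.0000 + 1.5·0.24935 + 4·0.024632) / 1.2740 = 0.371 ε.

0.371 ε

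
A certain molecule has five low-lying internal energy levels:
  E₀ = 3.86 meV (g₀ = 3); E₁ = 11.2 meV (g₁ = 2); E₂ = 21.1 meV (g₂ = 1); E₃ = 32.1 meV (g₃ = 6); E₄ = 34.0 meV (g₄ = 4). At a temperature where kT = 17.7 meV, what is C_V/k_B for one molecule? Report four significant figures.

0.4919

Eᵢ/kT = 0.218079, 0.632768, 1.19209, 1.81356, 1.92090.
Z = Σ gᵢe^(−Eᵢ/kT) = 3·e^(−0.218079) + 2·e^(−0.632768) + 1·e^(−1.19209) + 6·e^(−1.81356) + 4·e^(−1.92090) = 2.41219 + 1.06224 + 0.303586 + 0.978435 + 0.585900 = 5.34235.
⟨E⟩ = 14.7767 meV, ⟨E²⟩ = 372.465 meV².
C_V/k_B = (⟨E²⟩ − ⟨E⟩²)/(kT)² = (372.465 − 218.351)/313.290 = 0.4919.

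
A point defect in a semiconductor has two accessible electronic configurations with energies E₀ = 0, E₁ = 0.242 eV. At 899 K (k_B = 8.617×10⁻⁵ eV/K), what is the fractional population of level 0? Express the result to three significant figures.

k_BT = 8.617×10⁻⁵ × 899 K = 0.077467 eV.
Eᵢ/kT = 0, 3.1239.
Z = Σ e^(−Eᵢ/kT) = e^(−0) + e^(−3.1239) = 1.0000 + 0.043985 = 1.0440.
P₀ = e^(−E₀/kT) / Z = 1.0000/1.0440 = 0.958.

0.958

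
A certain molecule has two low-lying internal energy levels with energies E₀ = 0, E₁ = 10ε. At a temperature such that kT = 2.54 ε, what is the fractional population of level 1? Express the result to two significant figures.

0.019

Eᵢ/kT = 0, 3.937.
Z = Σ e^(−Eᵢ/kT) = e^(−0) + e^(−3.937) = 1.000 + 0.01951 = 1.020.
P₁ = e^(−E₁/kT) / Z = 0.01951/1.020 = 0.019.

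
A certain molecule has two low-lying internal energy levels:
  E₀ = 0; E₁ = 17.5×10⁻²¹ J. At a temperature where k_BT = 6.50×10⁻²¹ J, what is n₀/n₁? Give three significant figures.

14.8

n₀/n₁ = exp[−(E₀−E₁)/kT] = exp(−(-17.5 ×10⁻²¹ J)/(6.50 ×10⁻²¹ J)) = exp(2.6923) = 14.8.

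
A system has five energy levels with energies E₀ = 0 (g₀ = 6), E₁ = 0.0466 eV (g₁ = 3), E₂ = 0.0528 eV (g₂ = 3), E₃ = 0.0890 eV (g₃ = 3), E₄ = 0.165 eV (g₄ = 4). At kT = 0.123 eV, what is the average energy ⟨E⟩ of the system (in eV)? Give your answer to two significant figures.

Eᵢ/kT = 0, 0.3789, 0.4293, 0.7236, 1.341.
Z = Σ gᵢe^(−Eᵢ/kT) = 6·e^(−0) + 3·e^(−0.3789) + 3·e^(−0.4293) + 3·e^(−0.7236) + 4·e^(−1.341) = 6.000 + 2.054 + 1.953 + 1.455 + 1.046 = 12.51.
⟨E⟩ = Σ Eᵢ gᵢe^(−Eᵢ/kT) / Z = (0·6.000 + 0.0466·2.054 + 0.0528·1.953 + 0.0890·1.455 + 0.165·1.046) / 12.51 = 0.040 eV.

0.040 eV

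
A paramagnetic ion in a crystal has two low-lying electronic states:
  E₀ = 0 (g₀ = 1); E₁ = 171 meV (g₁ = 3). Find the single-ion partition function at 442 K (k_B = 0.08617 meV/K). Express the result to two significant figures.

k_BT = 0.08617 × 442 K = 38.09 meV.
Eᵢ/kT = 0, 4.489.
Z = Σ gᵢe^(−Eᵢ/kT) = 1·e^(−0) + 3·e^(−4.489) = 1.000 + 0.03370 = 1.034.

Z = 1.0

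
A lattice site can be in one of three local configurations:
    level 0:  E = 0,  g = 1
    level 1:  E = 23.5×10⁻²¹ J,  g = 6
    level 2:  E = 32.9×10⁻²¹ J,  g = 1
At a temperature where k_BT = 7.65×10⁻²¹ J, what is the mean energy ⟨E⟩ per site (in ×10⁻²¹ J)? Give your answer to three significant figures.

Eᵢ/kT = 0, 3.0719, 4.3007.
Z = Σ gᵢe^(−Eᵢ/kT) = 1·e^(−0) + 6·e^(−3.0719) + 1·e^(−4.3007) = 1.0000 + 0.27800 + 0.013559 = 1.2916.
⟨E⟩ = Σ Eᵢ gᵢe^(−Eᵢ/kT) / Z = (0·1.0000 + 23.5·0.27800 + 32.9·0.013559) / 1.2916 = 5.40 ×10⁻²¹ J.

5.40 ×10⁻²¹ J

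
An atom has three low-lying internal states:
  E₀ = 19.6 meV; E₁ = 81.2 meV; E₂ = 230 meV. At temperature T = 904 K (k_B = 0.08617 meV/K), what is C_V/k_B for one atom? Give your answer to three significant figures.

0.383

k_BT = 0.08617 × 904 K = 77.898 meV.
Eᵢ/kT = 0.25161, 1.0424, 2.9526.
Z = Σ e^(−Eᵢ/kT) = e^(−0.25161) + e^(−1.0424) + e^(−2.9526) = 0.77755 + 0.35261 + 0.052204 = 1.1824.
⟨E⟩ = 47.259 meV, ⟨E²⟩ = 4554.5 meV².
C_V/k_B = (⟨E²⟩ − ⟨E⟩²)/(kT)² = (4554.5 − 2233.4)/6068.1 = 0.383.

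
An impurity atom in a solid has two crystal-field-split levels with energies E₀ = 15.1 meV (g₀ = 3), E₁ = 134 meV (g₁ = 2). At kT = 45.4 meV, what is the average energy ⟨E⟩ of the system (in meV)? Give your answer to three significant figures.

20.6 meV

Eᵢ/kT = 0.33260, 2.9515.
Z = Σ gᵢe^(−Eᵢ/kT) = 3·e^(−0.33260) + 2·e^(−2.9515) = 2.1512 + 0.10452 = 2.2557.
⟨E⟩ = Σ Eᵢ gᵢe^(−Eᵢ/kT) / Z = (15.1·2.1512 + 134·0.10452) / 2.2557 = 20.6 meV.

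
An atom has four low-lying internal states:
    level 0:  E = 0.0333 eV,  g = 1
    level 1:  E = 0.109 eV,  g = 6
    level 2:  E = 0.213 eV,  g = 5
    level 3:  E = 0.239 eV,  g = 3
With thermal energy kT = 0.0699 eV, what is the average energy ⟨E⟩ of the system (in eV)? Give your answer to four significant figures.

0.1047 eV

Eᵢ/kT = 0.476395, 1.55937, 3.04721, 3.41917.
Z = Σ gᵢe^(−Eᵢ/kT) = 1·e^(−0.476395) + 6·e^(−1.55937) + 5·e^(−3.04721) + 3·e^(−3.41917) = 0.621018 + 1.26161 + 0.237456 + 0.0982188 = 2.21830.
⟨E⟩ = Σ Eᵢ gᵢe^(−Eᵢ/kT) / Z = (0.0333·0.621018 + 0.109·1.26161 + 0.213·0.237456 + 0.239·0.0982188) / 2.21830 = 0.1047 eV.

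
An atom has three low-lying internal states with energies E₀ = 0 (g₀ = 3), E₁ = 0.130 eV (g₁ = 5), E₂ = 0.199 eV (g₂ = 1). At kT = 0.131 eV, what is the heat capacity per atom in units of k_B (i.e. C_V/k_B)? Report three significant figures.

Eᵢ/kT = 0, 0.99237, 1.5191.
Z = Σ gᵢe^(−Eᵢ/kT) = 3·e^(−0) + 5·e^(−0.99237) + 1·e^(−1.5191) = 3.0000 + 1.8535 + 0.21891 = 5.0724.
⟨E⟩ = 0.056091 eV, ⟨E²⟩ = 0.0078845 eV².
C_V/k_B = (⟨E²⟩ − ⟨E⟩²)/(kT)² = (0.0078845 − 0.0031462)/0.017161 = 0.276.

0.276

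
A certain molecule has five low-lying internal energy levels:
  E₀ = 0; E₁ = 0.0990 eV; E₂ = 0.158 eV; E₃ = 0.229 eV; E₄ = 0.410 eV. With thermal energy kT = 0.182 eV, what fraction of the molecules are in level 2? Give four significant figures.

Eᵢ/kT = 0, 0.543956, 0.868132, 1.25824, 2.25275.
Z = Σ e^(−Eᵢ/kT) = e^(−0) + e^(−0.543956) + e^(−0.868132) + e^(−1.25824) + e^(−2.25275) = 1.00000 + 0.580447 + 0.419735 + 0.284154 + 0.105110 = 2.38945.
P₂ = e^(−E₂/kT) / Z = 0.419735/2.38945 = 0.1757.

0.1757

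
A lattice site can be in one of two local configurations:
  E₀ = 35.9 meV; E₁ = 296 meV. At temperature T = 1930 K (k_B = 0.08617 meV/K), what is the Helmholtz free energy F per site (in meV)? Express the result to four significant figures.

k_BT = 0.08617 × 1930 K = 166.308 meV.
Eᵢ/kT = 0.215865, 1.77983.
Z = Σ e^(−Eᵢ/kT) = e^(−0.215865) + e^(−1.77983) = 0.805844 + 0.168667 = 0.974511.
F = −kT ln Z = −166.308 × ln(0.974511) = −166.308 × -0.0258195 = 4.294 meV.

4.294 meV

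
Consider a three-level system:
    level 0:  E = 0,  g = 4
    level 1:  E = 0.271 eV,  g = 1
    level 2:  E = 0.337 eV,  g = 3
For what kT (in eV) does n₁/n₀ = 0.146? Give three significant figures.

n₁/n₀ = (g₁/g₀) exp[−(E₁−E₀)/kT] = 0.146.
⇒ (E₁−E₀)/kT = ln((1/4)/0.146) = ln(1.7123) = 0.53784.
kT = 0.271 eV / 0.53784 = 0.504 eV.

0.504 eV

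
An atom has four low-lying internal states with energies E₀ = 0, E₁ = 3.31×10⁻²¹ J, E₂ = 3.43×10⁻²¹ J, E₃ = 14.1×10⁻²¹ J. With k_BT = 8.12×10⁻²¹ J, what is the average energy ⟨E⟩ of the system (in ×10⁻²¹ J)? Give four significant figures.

2.777 ×10⁻²¹ J

Eᵢ/kT = 0, 0.407635, 0.422414, 1.73645.
Z = Σ e^(−Eᵢ/kT) = e^(−0) + e^(−0.407635) + e^(−0.422414) + e^(−1.73645) = 1.00000 + 0.665222 + 0.655463 + 0.176145 = 2.49683.
⟨E⟩ = Σ Eᵢ e^(−Eᵢ/kT) / Z = (0·1.00000 + 3.31·0.665222 + 3.43·0.655463 + 14.1·0.176145) / 2.49683 = 2.777 ×10⁻²¹ J.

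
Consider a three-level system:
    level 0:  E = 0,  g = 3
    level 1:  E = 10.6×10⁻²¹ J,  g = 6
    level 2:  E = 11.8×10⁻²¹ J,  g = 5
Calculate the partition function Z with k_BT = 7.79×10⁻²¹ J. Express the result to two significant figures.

Z = 5.6

Eᵢ/kT = 0, 1.361, 1.515.
Z = Σ gᵢe^(−Eᵢ/kT) = 3·e^(−0) + 6·e^(−1.361) + 5·e^(−1.515) = 3.000 + 1.538 + 1.099 = 5.637.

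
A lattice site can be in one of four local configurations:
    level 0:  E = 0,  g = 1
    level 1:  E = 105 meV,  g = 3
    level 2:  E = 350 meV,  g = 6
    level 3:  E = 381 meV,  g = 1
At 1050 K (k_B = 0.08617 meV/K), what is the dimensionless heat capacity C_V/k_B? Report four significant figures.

1.017

k_BT = 0.08617 × 1050 K = 90.4785 meV.
Eᵢ/kT = 0, 1.16050, 3.86832, 4.21095.
Z = Σ gᵢe^(−Eᵢ/kT) = 1·e^(−0) + 3·e^(−1.16050) + 6·e^(−3.86832) + 1·e^(−4.21095) = 1.00000 + 0.939988 + 0.125361 + 0.0148323 = 2.08018.
⟨E⟩ = 71.2564 meV, ⟨E²⟩ = 13399.4 meV².
C_V/k_B = (⟨E²⟩ − ⟨E⟩²)/(kT)² = (13399.4 − 5077.47)/8186.36 = 1.017.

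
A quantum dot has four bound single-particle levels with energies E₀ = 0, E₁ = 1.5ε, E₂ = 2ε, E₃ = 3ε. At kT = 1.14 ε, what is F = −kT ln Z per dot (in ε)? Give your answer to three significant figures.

Eᵢ/kT = 0, 1.3158, 1.7544, 2.6316.
Z = Σ e^(−Eᵢ/kT) = e^(−0) + e^(−1.3158) + e^(−1.7544) + e^(−2.6316) = 1.0000 + 0.26826 + 0.17301 + 0.071963 = 1.5132.
F = −kT ln Z = −1.14 × ln(1.5132) = −1.14 × 0.41423 = -0.472 ε.

-0.472 ε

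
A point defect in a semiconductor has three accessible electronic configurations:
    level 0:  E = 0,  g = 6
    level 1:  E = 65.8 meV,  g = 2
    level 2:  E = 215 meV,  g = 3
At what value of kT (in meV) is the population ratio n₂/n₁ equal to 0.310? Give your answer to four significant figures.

n₂/n₁ = (g₂/g₁) exp[−(E₂−E₁)/kT] = 0.310.
⇒ (E₂−E₁)/kT = ln((3/2)/0.310) = ln(4.83871) = 1.57665.
kT = 149.2 meV / 1.57665 = 94.63 meV.

94.63 meV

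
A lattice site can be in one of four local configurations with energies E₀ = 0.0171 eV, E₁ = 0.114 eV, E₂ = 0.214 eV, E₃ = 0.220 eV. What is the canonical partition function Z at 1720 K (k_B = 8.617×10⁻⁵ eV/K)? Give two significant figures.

k_BT = 8.617×10⁻⁵ × 1720 K = 0.1482 eV.
Eᵢ/kT = 0.1154, 0.7692, 1.444, 1.484.
Z = Σ e^(−Eᵢ/kT) = e^(−0.1154) + e^(−0.7692) + e^(−1.444) + e^(−1.484) = 0.8910 + 0.4634 + 0.2360 + 0.2267 = 1.817.

Z = 1.8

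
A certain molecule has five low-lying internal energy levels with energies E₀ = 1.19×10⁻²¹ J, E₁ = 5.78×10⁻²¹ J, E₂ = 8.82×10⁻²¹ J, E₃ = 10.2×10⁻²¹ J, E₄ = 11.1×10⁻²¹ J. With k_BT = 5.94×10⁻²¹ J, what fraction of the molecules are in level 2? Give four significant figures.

0.1289

Eᵢ/kT = 0.200337, 0.973064, 1.48485, 1.71717, 1.86869.
Z = Σ e^(−Eᵢ/kT) = e^(−0.200337) + e^(−0.973064) + e^(−1.48485) + e^(−1.71717) + e^(−1.86869) = 0.818455 + 0.377923 + 0.226536 + 0.179574 + 0.154326 = 1.75681.
P₂ = e^(−E₂/kT) / Z = 0.226536/1.75681 = 0.1289.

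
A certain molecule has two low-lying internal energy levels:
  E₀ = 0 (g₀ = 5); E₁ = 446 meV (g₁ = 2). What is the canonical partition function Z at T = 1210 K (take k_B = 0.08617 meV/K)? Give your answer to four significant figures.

k_BT = 0.08617 × 1210 K = 104.266 meV.
Eᵢ/kT = 0, 4.27752.
Z = Σ gᵢe^(−Eᵢ/kT) = 5·e^(−0) + 2·e^(−4.27752) = 5.00000 + 0.0277541 = 5.02775.

Z = 5.028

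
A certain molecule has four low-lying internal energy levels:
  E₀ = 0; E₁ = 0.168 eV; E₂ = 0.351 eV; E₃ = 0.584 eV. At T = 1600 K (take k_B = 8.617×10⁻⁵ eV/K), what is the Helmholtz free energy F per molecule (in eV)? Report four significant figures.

k_BT = 8.617×10⁻⁵ × 1600 K = 0.137872 eV.
Eᵢ/kT = 0, 1.21852, 2.54584, 4.23581.
Z = Σ e^(−Eᵢ/kT) = e^(−0) + e^(−1.21852) + e^(−2.54584) + e^(−4.23581) = 1.00000 + 0.295667 + 0.0784072 + 0.0144681 = 1.38854.
F = −kT ln Z = −0.137872 × ln(1.38854) = −0.137872 × 0.328253 = -0.04526 eV.

-0.04526 eV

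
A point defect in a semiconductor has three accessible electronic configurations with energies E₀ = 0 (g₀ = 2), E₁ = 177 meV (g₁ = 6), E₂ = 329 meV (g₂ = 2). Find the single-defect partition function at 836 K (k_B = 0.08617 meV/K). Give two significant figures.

Z = 2.5

k_BT = 0.08617 × 836 K = 72.04 meV.
Eᵢ/kT = 0, 2.457, 4.567.
Z = Σ gᵢe^(−Eᵢ/kT) = 2·e^(−0) + 6·e^(−2.457) + 2·e^(−4.567) = 2.000 + 0.5141 + 0.02078 = 2.535.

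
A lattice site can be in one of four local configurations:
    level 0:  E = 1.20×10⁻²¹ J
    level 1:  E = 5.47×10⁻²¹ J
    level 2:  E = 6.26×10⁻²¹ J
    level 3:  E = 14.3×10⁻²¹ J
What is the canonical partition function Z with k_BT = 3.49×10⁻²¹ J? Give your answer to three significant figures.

Eᵢ/kT = 0.34384, 1.5673, 1.7937, 4.0974.
Z = Σ e^(−Eᵢ/kT) = e^(−0.34384) + e^(−1.5673) + e^(−1.7937) + e^(−4.0974) = 0.70904 + 0.20861 + 0.16634 + 0.016616 = 1.1006.

Z = 1.10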